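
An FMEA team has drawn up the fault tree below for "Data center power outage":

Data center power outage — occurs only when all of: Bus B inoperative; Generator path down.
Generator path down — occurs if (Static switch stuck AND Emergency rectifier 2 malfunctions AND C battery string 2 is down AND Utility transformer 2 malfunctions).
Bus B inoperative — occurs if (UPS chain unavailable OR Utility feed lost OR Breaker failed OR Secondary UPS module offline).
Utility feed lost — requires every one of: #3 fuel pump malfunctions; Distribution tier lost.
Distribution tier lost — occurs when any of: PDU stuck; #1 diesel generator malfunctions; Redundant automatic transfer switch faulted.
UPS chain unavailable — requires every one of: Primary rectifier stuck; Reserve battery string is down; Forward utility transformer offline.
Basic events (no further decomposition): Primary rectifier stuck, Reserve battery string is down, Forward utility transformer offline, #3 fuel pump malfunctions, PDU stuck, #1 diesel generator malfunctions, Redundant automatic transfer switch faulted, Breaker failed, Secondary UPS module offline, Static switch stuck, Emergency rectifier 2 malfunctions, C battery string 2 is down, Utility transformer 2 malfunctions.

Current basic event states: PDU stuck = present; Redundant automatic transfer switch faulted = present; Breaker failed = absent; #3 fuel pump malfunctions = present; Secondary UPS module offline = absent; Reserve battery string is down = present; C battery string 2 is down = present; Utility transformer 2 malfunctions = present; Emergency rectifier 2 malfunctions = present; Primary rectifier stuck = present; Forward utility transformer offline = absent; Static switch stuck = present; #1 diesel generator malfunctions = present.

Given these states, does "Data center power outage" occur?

Yes

UPS chain unavailable [AND]: Primary rectifier stuck=occurs, Reserve battery string is down=occurs, Forward utility transformer offline=not → not all inputs occur → does not occur.
Distribution tier lost [OR]: PDU stuck=occurs, #1 diesel generator malfunctions=occurs, Redundant automatic transfer switch faulted=occurs → at least one input occurs → occurs.
Utility feed lost [AND]: #3 fuel pump malfunctions=occurs, Distribution tier lost=occurs → all inputs occur → occurs.
Bus B inoperative [OR]: UPS chain unavailable=not, Utility feed lost=occurs, Breaker failed=not, Secondary UPS module offline=not → at least one input occurs → occurs.
Generator path down [AND]: Static switch stuck=occurs, Emergency rectifier 2 malfunctions=occurs, C battery string 2 is down=occurs, Utility transformer 2 malfunctions=occurs → all inputs occur → occurs.
Data center power outage [AND]: Bus B inoperative=occurs, Generator path down=occurs → all inputs occur → occurs.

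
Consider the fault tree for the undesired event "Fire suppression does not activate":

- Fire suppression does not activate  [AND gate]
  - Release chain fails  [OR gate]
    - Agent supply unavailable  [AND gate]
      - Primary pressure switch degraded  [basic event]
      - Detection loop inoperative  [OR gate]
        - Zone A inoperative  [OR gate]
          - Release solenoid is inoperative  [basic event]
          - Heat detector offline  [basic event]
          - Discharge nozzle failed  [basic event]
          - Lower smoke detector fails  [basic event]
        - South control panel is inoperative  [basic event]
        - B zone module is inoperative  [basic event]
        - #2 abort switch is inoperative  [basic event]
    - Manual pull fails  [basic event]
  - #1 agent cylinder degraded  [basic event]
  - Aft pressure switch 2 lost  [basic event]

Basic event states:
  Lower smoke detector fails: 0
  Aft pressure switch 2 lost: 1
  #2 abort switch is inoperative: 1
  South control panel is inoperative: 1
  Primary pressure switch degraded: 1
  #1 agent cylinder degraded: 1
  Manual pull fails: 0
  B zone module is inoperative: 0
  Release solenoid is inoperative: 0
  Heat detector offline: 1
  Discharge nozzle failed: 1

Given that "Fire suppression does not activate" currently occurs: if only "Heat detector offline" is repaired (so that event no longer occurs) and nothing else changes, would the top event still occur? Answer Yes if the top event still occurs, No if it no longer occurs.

Counterfactual: set "Heat detector offline" to not occurred.
Zone A inoperative [OR]: Release solenoid is inoperative=not, Heat detector offline=not, Discharge nozzle failed=occurs, Lower smoke detector fails=not → at least one input occurs → occurs.
Detection loop inoperative [OR]: Zone A inoperative=occurs, South control panel is inoperative=occurs, B zone module is inoperative=not, #2 abort switch is inoperative=occurs → at least one input occurs → occurs.
Agent supply unavailable [AND]: Primary pressure switch degraded=occurs, Detection loop inoperative=occurs → all inputs occur → occurs.
Release chain fails [OR]: Agent supply unavailable=occurs, Manual pull fails=not → at least one input occurs → occurs.
Fire suppression does not activate [AND]: Release chain fails=occurs, #1 agent cylinder degraded=occurs, Aft pressure switch 2 lost=occurs → all inputs occur → occurs.

Yes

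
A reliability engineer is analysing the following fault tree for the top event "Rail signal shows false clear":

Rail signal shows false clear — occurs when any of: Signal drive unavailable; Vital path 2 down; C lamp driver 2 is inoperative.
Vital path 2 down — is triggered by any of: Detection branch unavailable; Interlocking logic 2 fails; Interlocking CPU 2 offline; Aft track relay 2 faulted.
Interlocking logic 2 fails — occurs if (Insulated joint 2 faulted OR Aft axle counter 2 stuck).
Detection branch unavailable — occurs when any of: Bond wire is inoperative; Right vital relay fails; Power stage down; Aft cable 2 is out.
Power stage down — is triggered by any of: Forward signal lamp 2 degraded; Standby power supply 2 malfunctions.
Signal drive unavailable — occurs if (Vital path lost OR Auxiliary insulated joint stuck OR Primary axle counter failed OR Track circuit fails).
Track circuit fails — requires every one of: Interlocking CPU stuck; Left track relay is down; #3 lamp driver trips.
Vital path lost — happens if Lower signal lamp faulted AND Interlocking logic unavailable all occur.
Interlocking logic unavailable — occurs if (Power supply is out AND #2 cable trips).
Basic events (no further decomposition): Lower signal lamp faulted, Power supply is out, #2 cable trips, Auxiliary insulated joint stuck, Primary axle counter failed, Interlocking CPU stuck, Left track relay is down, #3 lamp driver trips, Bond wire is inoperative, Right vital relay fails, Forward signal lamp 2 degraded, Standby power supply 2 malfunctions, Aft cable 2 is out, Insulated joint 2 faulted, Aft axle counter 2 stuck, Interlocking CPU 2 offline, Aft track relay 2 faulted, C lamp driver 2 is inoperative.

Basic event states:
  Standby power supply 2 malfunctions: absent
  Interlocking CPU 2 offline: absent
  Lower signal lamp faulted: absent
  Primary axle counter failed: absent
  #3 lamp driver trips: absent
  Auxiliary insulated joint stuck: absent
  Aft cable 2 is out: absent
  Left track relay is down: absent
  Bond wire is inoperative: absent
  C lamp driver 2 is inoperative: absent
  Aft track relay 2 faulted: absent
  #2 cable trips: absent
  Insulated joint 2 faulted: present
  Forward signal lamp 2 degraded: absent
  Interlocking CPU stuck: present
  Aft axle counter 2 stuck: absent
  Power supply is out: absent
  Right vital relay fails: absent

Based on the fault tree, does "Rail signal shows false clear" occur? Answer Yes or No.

Yes

Interlocking logic unavailable [AND]: Power supply is out=not, #2 cable trips=not → not all inputs occur → does not occur.
Vital path lost [AND]: Lower signal lamp faulted=not, Interlocking logic unavailable=not → not all inputs occur → does not occur.
Track circuit fails [AND]: Interlocking CPU stuck=occurs, Left track relay is down=not, #3 lamp driver trips=not → not all inputs occur → does not occur.
Signal drive unavailable [OR]: Vital path lost=not, Auxiliary insulated joint stuck=not, Primary axle counter failed=not, Track circuit fails=not → no input occurs → does not occur.
Power stage down [OR]: Forward signal lamp 2 degraded=not, Standby power supply 2 malfunctions=not → no input occurs → does not occur.
Detection branch unavailable [OR]: Bond wire is inoperative=not, Right vital relay fails=not, Power stage down=not, Aft cable 2 is out=not → no input occurs → does not occur.
Interlocking logic 2 fails [OR]: Insulated joint 2 faulted=occurs, Aft axle counter 2 stuck=not → at least one input occurs → occurs.
Vital path 2 down [OR]: Detection branch unavailable=not, Interlocking logic 2 fails=occurs, Interlocking CPU 2 offline=not, Aft track relay 2 faulted=not → at least one input occurs → occurs.
Rail signal shows false clear [OR]: Signal drive unavailable=not, Vital path 2 down=occurs, C lamp driver 2 is inoperative=not → at least one input occurs → occurs.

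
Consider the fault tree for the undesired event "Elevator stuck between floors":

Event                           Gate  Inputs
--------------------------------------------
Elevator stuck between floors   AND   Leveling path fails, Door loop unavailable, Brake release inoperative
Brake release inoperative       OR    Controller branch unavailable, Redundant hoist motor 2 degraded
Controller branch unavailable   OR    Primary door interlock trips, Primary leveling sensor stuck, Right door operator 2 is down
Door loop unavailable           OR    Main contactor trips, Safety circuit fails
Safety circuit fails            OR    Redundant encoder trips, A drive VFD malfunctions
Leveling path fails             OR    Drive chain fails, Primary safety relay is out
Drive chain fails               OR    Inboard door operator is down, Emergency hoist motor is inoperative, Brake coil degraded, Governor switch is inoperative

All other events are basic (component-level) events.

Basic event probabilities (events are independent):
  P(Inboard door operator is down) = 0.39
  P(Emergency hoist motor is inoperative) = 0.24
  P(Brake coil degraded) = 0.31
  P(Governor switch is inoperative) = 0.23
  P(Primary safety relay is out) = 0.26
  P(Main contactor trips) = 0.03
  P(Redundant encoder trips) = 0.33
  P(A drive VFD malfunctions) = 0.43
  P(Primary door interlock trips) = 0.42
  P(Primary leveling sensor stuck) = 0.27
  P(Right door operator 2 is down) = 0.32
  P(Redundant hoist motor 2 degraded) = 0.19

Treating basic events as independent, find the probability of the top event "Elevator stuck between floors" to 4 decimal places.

P(Drive chain fails) [OR] = 1 − (1−0.39) × (1−0.24) × (1−0.31) × (1−0.23) = 0.753689
P(Leveling path fails) [OR] = 1 − (1−0.753689) × (1−0.26) = 0.817730
P(Safety circuit fails) [OR] = 1 − (1−0.33) × (1−0.43) = 0.618100
P(Door loop unavailable) [OR] = 1 − (1−0.03) × (1−0.618100) = 0.629557
P(Controller branch unavailable) [OR] = 1 − (1−0.42) × (1−0.27) × (1−0.32) = 0.712088
P(Brake release inoperative) [OR] = 1 − (1−0.712088) × (1−0.19) = 0.766791
P(Elevator stuck between floors) [AND] = 0.817730 × 0.629557 × 0.766791 = 0.394750
Rounded to 4 decimal places: P(Elevator stuck between floors) ≈ 0.3948.

0.3948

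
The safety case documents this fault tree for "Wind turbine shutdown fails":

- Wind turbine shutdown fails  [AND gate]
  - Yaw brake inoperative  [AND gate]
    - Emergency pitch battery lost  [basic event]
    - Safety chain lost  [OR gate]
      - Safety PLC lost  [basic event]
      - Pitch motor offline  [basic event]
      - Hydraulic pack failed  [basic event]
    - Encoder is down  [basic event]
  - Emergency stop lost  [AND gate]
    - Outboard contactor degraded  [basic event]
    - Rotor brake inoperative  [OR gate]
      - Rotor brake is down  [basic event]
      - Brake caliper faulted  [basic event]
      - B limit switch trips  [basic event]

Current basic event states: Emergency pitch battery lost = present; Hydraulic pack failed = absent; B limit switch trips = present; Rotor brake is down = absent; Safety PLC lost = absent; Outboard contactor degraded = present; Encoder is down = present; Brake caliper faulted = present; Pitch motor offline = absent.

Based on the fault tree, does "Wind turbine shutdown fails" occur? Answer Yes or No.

No

Safety chain lost [OR]: Safety PLC lost=not, Pitch motor offline=not, Hydraulic pack failed=not → no input occurs → does not occur.
Yaw brake inoperative [AND]: Emergency pitch battery lost=occurs, Safety chain lost=not, Encoder is down=occurs → not all inputs occur → does not occur.
Rotor brake inoperative [OR]: Rotor brake is down=not, Brake caliper faulted=occurs, B limit switch trips=occurs → at least one input occurs → occurs.
Emergency stop lost [AND]: Outboard contactor degraded=occurs, Rotor brake inoperative=occurs → all inputs occur → occurs.
Wind turbine shutdown fails [AND]: Yaw brake inoperative=not, Emergency stop lost=occurs → not all inputs occur → does not occur.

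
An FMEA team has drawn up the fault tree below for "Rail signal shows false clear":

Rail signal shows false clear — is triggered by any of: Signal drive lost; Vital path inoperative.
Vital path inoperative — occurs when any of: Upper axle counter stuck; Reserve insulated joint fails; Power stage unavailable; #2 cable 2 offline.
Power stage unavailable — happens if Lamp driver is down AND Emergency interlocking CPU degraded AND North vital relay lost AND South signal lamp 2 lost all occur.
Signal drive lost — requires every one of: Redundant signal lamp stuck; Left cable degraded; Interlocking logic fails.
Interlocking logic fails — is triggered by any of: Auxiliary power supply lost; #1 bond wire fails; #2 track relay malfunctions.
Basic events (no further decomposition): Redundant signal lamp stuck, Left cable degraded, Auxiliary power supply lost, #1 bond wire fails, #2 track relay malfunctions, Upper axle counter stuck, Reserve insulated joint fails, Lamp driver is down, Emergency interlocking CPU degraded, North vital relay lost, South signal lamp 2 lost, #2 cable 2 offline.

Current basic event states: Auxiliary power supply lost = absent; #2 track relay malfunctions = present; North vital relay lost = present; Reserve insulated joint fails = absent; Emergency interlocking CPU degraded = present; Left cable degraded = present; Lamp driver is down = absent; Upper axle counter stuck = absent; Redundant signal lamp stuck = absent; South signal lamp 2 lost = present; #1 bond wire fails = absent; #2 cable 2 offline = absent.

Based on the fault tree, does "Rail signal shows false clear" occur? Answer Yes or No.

Interlocking logic fails [OR]: Auxiliary power supply lost=not, #1 bond wire fails=not, #2 track relay malfunctions=occurs → at least one input occurs → occurs.
Signal drive lost [AND]: Redundant signal lamp stuck=not, Left cable degraded=occurs, Interlocking logic fails=occurs → not all inputs occur → does not occur.
Power stage unavailable [AND]: Lamp driver is down=not, Emergency interlocking CPU degraded=occurs, North vital relay lost=occurs, South signal lamp 2 lost=occurs → not all inputs occur → does not occur.
Vital path inoperative [OR]: Upper axle counter stuck=not, Reserve insulated joint fails=not, Power stage unavailable=not, #2 cable 2 offline=not → no input occurs → does not occur.
Rail signal shows false clear [OR]: Signal drive lost=not, Vital path inoperative=not → no input occurs → does not occur.

No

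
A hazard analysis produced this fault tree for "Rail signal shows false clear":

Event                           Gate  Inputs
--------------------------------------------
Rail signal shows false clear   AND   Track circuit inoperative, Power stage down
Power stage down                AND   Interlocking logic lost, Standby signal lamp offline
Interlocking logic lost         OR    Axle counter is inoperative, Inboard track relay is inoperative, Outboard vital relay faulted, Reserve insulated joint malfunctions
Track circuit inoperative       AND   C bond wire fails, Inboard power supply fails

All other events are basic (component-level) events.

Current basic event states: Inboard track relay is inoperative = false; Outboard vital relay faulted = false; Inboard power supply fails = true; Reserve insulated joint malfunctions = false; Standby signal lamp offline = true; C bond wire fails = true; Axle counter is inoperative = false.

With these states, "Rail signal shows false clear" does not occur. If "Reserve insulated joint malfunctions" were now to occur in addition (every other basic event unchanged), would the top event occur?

Counterfactual: set "Reserve insulated joint malfunctions" to occurred.
Track circuit inoperative [AND]: C bond wire fails=occurs, Inboard power supply fails=occurs → all inputs occur → occurs.
Interlocking logic lost [OR]: Axle counter is inoperative=not, Inboard track relay is inoperative=not, Outboard vital relay faulted=not, Reserve insulated joint malfunctions=occurs → at least one input occurs → occurs.
Power stage down [AND]: Interlocking logic lost=occurs, Standby signal lamp offline=occurs → all inputs occur → occurs.
Rail signal shows false clear [AND]: Track circuit inoperative=occurs, Power stage down=occurs → all inputs occur → occurs.

Yes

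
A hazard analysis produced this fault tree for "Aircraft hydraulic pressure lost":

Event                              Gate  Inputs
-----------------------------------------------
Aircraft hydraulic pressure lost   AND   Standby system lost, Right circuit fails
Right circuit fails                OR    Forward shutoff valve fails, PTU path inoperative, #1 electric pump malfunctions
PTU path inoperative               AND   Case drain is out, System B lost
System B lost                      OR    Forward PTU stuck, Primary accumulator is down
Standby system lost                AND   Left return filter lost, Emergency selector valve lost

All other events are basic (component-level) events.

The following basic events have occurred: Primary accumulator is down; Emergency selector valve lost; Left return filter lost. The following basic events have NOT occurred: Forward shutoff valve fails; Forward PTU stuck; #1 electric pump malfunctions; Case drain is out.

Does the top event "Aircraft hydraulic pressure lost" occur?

Standby system lost [AND]: Left return filter lost=occurs, Emergency selector valve lost=occurs → all inputs occur → occurs.
System B lost [OR]: Forward PTU stuck=not, Primary accumulator is down=occurs → at least one input occurs → occurs.
PTU path inoperative [AND]: Case drain is out=not, System B lost=occurs → not all inputs occur → does not occur.
Right circuit fails [OR]: Forward shutoff valve fails=not, PTU path inoperative=not, #1 electric pump malfunctions=not → no input occurs → does not occur.
Aircraft hydraulic pressure lost [AND]: Standby system lost=occurs, Right circuit fails=not → not all inputs occur → does not occur.

No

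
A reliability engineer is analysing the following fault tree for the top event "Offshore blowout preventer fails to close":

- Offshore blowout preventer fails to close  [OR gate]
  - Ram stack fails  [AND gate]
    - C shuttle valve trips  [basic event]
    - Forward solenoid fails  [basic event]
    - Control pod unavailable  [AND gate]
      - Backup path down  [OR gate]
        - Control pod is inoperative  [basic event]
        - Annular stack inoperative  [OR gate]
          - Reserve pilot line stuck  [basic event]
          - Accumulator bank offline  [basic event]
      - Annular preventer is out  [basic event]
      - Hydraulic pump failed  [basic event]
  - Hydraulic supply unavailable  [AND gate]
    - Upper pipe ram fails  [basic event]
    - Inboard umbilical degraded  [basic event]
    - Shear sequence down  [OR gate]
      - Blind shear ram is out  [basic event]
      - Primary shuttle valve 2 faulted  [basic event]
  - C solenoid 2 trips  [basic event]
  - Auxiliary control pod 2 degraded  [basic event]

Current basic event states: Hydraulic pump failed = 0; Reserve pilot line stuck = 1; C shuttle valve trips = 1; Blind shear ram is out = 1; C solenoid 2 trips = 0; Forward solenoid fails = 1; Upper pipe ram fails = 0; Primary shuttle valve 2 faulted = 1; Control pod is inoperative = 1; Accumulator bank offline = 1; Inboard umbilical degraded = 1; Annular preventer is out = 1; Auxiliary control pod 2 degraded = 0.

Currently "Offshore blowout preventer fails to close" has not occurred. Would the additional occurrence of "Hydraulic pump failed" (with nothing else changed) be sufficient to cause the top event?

Yes

Counterfactual: set "Hydraulic pump failed" to occurred.
Annular stack inoperative [OR]: Reserve pilot line stuck=occurs, Accumulator bank offline=occurs → at least one input occurs → occurs.
Backup path down [OR]: Control pod is inoperative=occurs, Annular stack inoperative=occurs → at least one input occurs → occurs.
Control pod unavailable [AND]: Backup path down=occurs, Annular preventer is out=occurs, Hydraulic pump failed=occurs → all inputs occur → occurs.
Ram stack fails [AND]: C shuttle valve trips=occurs, Forward solenoid fails=occurs, Control pod unavailable=occurs → all inputs occur → occurs.
Shear sequence down [OR]: Blind shear ram is out=occurs, Primary shuttle valve 2 faulted=occurs → at least one input occurs → occurs.
Hydraulic supply unavailable [AND]: Upper pipe ram fails=not, Inboard umbilical degraded=occurs, Shear sequence down=occurs → not all inputs occur → does not occur.
Offshore blowout preventer fails to close [OR]: Ram stack fails=occurs, Hydraulic supply unavailable=not, C solenoid 2 trips=not, Auxiliary control pod 2 degraded=not → at least one input occurs → occurs.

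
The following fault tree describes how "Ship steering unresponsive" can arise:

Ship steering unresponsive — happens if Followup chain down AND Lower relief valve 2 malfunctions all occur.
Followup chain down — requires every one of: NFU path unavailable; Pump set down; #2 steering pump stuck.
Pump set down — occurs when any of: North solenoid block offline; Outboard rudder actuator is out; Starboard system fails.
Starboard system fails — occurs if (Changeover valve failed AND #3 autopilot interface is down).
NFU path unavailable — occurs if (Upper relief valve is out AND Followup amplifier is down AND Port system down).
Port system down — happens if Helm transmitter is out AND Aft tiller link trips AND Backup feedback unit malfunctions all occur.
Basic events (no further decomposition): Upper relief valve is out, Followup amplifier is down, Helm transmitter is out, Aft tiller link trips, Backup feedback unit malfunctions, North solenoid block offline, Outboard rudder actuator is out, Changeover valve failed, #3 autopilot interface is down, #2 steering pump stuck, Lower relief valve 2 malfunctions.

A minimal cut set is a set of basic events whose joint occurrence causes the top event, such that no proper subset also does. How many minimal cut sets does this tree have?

3

Port system down [AND]: one cut set from each child combined → 1 × 1 × 1 = 1 cut set(s).
NFU path unavailable [AND]: one cut set from each child combined → 1 × 1 × 1 = 1 cut set(s).
Starboard system fails [AND]: one cut set from each child combined → 1 × 1 = 1 cut set(s).
Pump set down [OR]: union of children's cut sets → 3 cut set(s).
Followup chain down [AND]: one cut set from each child combined → 1 × 3 × 1 = 3 cut set(s).
Ship steering unresponsive [AND]: one cut set from each child combined → 3 × 1 = 3 cut set(s).
Minimal cut sets: {#2 steering pump stuck, Aft tiller link trips, Backup feedback unit malfunctions, Followup amplifier is down, Helm transmitter is out, Lower relief valve 2 malfunctions, North solenoid block offline, Upper relief valve is out}; {#2 steering pump stuck, Aft tiller link trips, Backup feedback unit malfunctions, Followup amplifier is down, Helm transmitter is out, Lower relief valve 2 malfunctions, Outboard rudder actuator is out, Upper relief valve is out}; {#2 steering pump stuck, #3 autopilot interface is down, Aft tiller link trips, Backup feedback unit malfunctions, Changeover valve failed, Followup amplifier is down, Helm transmitter is out, Lower relief valve 2 malfunctions, Upper relief valve is out}.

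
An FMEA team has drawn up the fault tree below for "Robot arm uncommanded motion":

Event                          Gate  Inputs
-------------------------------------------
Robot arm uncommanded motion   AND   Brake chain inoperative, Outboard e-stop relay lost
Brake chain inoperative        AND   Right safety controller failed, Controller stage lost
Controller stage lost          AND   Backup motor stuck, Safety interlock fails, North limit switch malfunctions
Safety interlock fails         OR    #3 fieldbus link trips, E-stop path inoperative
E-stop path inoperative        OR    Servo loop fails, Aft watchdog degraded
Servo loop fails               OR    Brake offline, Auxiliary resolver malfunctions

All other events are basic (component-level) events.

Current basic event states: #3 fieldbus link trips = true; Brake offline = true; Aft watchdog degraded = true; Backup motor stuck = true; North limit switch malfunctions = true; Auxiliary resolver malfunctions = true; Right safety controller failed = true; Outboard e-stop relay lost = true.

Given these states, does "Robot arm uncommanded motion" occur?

Yes

Servo loop fails [OR]: Brake offline=occurs, Auxiliary resolver malfunctions=occurs → at least one input occurs → occurs.
E-stop path inoperative [OR]: Servo loop fails=occurs, Aft watchdog degraded=occurs → at least one input occurs → occurs.
Safety interlock fails [OR]: #3 fieldbus link trips=occurs, E-stop path inoperative=occurs → at least one input occurs → occurs.
Controller stage lost [AND]: Backup motor stuck=occurs, Safety interlock fails=occurs, North limit switch malfunctions=occurs → all inputs occur → occurs.
Brake chain inoperative [AND]: Right safety controller failed=occurs, Controller stage lost=occurs → all inputs occur → occurs.
Robot arm uncommanded motion [AND]: Brake chain inoperative=occurs, Outboard e-stop relay lost=occurs → all inputs occur → occurs.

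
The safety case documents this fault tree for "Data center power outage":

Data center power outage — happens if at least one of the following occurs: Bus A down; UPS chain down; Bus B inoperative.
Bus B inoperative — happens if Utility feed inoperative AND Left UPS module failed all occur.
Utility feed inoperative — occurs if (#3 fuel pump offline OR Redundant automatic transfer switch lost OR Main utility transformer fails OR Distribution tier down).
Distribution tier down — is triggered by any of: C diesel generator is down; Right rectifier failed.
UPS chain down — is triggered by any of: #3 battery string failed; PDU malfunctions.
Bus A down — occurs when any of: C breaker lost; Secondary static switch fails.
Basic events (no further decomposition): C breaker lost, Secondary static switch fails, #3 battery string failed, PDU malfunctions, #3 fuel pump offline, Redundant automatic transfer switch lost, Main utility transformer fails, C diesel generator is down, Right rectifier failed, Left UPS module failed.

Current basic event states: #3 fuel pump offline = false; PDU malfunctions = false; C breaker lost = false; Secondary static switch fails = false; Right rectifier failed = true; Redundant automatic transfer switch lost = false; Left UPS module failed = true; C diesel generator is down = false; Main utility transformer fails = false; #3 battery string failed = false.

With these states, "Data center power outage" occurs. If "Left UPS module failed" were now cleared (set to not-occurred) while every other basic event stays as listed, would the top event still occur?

Counterfactual: set "Left UPS module failed" to not occurred.
Bus A down [OR]: C breaker lost=not, Secondary static switch fails=not → no input occurs → does not occur.
UPS chain down [OR]: #3 battery string failed=not, PDU malfunctions=not → no input occurs → does not occur.
Distribution tier down [OR]: C diesel generator is down=not, Right rectifier failed=occurs → at least one input occurs → occurs.
Utility feed inoperative [OR]: #3 fuel pump offline=not, Redundant automatic transfer switch lost=not, Main utility transformer fails=not, Distribution tier down=occurs → at least one input occurs → occurs.
Bus B inoperative [AND]: Utility feed inoperative=occurs, Left UPS module failed=not → not all inputs occur → does not occur.
Data center power outage [OR]: Bus A down=not, UPS chain down=not, Bus B inoperative=not → no input occurs → does not occur.

No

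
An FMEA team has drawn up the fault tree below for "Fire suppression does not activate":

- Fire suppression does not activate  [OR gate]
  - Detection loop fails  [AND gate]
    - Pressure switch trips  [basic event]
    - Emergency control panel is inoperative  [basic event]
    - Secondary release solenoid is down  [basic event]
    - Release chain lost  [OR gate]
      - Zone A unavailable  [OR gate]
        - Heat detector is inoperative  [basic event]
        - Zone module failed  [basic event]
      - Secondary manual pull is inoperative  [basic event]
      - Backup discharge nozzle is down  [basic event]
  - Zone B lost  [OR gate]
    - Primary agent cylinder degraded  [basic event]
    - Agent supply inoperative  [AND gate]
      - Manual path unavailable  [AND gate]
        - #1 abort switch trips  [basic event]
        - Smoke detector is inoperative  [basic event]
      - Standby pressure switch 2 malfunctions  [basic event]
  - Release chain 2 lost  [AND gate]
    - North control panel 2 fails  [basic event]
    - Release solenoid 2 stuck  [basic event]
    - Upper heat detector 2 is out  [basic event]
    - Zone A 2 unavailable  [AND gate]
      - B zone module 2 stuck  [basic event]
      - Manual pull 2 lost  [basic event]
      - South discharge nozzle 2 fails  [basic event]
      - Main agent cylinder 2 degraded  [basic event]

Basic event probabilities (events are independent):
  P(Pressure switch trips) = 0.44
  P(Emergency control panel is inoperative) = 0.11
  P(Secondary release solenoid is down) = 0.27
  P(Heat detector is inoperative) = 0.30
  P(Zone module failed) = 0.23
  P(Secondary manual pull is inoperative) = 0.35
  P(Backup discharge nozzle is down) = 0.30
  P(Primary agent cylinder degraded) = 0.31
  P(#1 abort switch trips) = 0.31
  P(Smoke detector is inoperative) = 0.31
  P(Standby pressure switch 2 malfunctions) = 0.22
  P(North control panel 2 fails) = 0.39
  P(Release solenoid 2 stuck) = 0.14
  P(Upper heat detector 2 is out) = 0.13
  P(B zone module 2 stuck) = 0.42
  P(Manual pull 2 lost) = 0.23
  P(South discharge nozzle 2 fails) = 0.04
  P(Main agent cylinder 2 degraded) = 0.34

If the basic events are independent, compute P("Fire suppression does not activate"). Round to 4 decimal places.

0.3313

P(Zone A unavailable) [OR] = 1 − (1−0.30) × (1−0.23) = 0.461000
P(Release chain lost) [OR] = 1 − (1−0.461000) × (1−0.35) × (1−0.30) = 0.754755
P(Detection loop fails) [AND] = 0.44 × 0.11 × 0.27 × 0.754755 = 0.009863
P(Manual path unavailable) [AND] = 0.31 × 0.31 = 0.096100
P(Agent supply inoperative) [AND] = 0.096100 × 0.22 = 0.021142
P(Zone B lost) [OR] = 1 − (1−0.31) × (1−0.021142) = 0.324588
P(Zone A 2 unavailable) [AND] = 0.42 × 0.23 × 0.04 × 0.34 = 0.001314
P(Release chain 2 lost) [AND] = 0.39 × 0.14 × 0.13 × 0.001314 = 0.000009
P(Fire suppression does not activate) [OR] = 1 − (1−0.009863) × (1−0.324588) × (1−0.000009) = 0.331256
Rounded to 4 decimal places: P(Fire suppression does not activate) ≈ 0.3313.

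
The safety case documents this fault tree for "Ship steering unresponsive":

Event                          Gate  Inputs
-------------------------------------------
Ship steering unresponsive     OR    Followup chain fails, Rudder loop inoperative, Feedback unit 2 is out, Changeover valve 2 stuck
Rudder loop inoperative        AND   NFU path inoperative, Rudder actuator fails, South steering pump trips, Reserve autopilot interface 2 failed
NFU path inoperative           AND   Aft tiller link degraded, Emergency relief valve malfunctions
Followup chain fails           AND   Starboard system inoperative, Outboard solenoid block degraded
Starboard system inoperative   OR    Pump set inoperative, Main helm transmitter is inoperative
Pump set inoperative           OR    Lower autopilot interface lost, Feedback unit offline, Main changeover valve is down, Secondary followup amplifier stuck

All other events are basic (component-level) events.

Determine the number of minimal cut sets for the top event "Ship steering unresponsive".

Pump set inoperative [OR]: union of children's cut sets → 4 cut set(s).
Starboard system inoperative [OR]: union of children's cut sets → 5 cut set(s).
Followup chain fails [AND]: one cut set from each child combined → 5 × 1 = 5 cut set(s).
NFU path inoperative [AND]: one cut set from each child combined → 1 × 1 = 1 cut set(s).
Rudder loop inoperative [AND]: one cut set from each child combined → 1 × 1 × 1 × 1 = 1 cut set(s).
Ship steering unresponsive [OR]: union of children's cut sets → 8 cut set(s).
Minimal cut sets: {Lower autopilot interface lost, Outboard solenoid block degraded}; {Feedback unit offline, Outboard solenoid block degraded}; {Main changeover valve is down, Outboard solenoid block degraded}; {Outboard solenoid block degraded, Secondary followup amplifier stuck}; {Main helm transmitter is inoperative, Outboard solenoid block degraded}; {Aft tiller link degraded, Emergency relief valve malfunctions, Reserve autopilot interface 2 failed, Rudder actuator fails, South steering pump trips}; {Feedback unit 2 is out}; {Changeover valve 2 stuck}.

8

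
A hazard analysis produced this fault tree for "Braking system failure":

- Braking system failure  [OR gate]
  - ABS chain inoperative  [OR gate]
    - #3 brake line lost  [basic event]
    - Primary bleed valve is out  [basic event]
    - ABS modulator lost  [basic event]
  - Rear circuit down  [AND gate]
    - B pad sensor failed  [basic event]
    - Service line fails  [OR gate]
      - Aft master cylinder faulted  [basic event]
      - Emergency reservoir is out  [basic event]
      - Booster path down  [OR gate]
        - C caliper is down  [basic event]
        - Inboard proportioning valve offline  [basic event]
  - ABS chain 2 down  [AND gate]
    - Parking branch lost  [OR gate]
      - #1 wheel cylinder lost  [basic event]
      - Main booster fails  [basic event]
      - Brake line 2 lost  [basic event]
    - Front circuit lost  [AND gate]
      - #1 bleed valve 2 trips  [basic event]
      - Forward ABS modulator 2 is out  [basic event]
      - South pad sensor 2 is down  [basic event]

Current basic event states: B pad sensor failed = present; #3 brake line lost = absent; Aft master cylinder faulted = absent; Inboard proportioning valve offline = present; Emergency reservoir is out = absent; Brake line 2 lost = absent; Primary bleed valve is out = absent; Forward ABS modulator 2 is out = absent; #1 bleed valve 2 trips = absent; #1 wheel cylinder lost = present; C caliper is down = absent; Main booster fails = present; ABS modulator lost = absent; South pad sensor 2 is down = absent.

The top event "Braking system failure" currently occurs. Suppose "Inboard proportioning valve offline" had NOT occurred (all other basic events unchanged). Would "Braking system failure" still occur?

Counterfactual: set "Inboard proportioning valve offline" to not occurred.
ABS chain inoperative [OR]: #3 brake line lost=not, Primary bleed valve is out=not, ABS modulator lost=not → no input occurs → does not occur.
Booster path down [OR]: C caliper is down=not, Inboard proportioning valve offline=not → no input occurs → does not occur.
Service line fails [OR]: Aft master cylinder faulted=not, Emergency reservoir is out=not, Booster path down=not → no input occurs → does not occur.
Rear circuit down [AND]: B pad sensor failed=occurs, Service line fails=not → not all inputs occur → does not occur.
Parking branch lost [OR]: #1 wheel cylinder lost=occurs, Main booster fails=occurs, Brake line 2 lost=not → at least one input occurs → occurs.
Front circuit lost [AND]: #1 bleed valve 2 trips=not, Forward ABS modulator 2 is out=not, South pad sensor 2 is down=not → not all inputs occur → does not occur.
ABS chain 2 down [AND]: Parking branch lost=occurs, Front circuit lost=not → not all inputs occur → does not occur.
Braking system failure [OR]: ABS chain inoperative=not, Rear circuit down=not, ABS chain 2 down=not → no input occurs → does not occur.

No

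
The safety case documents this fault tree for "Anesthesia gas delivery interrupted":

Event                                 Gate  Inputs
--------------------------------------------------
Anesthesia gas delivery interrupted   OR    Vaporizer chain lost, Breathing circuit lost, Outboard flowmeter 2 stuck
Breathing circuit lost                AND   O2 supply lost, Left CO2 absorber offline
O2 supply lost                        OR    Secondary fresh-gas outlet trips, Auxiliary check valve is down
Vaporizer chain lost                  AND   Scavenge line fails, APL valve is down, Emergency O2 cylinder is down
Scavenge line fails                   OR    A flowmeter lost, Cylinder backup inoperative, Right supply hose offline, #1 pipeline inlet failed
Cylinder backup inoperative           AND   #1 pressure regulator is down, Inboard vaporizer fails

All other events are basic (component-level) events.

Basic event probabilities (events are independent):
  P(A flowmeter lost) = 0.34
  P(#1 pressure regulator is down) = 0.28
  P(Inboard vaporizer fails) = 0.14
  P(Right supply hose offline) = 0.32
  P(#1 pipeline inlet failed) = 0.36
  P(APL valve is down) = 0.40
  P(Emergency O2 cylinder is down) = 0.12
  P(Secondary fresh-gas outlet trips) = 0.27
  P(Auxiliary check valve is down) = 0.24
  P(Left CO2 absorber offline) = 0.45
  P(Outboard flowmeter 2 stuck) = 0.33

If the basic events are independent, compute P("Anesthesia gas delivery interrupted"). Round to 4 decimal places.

P(Cylinder backup inoperative) [AND] = 0.28 × 0.14 = 0.039200
P(Scavenge line fails) [OR] = 1 − (1−0.34) × (1−0.039200) × (1−0.32) × (1−0.36) = 0.724027
P(Vaporizer chain lost) [AND] = 0.724027 × 0.40 × 0.12 = 0.034753
P(O2 supply lost) [OR] = 1 − (1−0.27) × (1−0.24) = 0.445200
P(Breathing circuit lost) [AND] = 0.445200 × 0.45 = 0.200340
P(Anesthesia gas delivery interrupted) [OR] = 1 − (1−0.034753) × (1−0.200340) × (1−0.33) = 0.482847
Rounded to 4 decimal places: P(Anesthesia gas delivery interrupted) ≈ 0.4828.

0.4828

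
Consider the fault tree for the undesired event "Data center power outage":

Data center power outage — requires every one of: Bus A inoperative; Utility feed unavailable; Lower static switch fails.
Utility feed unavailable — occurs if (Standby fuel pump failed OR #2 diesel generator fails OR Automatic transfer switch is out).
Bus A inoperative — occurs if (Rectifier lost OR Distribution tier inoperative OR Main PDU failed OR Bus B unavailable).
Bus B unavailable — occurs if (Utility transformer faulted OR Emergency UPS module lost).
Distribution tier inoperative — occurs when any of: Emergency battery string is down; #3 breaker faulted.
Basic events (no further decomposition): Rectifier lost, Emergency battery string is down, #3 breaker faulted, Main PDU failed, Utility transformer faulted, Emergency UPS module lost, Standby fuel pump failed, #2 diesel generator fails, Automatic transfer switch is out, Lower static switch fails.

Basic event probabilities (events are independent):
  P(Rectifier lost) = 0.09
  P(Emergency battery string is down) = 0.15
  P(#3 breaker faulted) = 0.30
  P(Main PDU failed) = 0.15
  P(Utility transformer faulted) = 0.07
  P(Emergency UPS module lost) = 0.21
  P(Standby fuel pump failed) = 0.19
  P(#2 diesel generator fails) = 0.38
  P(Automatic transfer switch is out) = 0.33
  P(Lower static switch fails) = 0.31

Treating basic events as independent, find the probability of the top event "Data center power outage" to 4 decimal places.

P(Distribution tier inoperative) [OR] = 1 − (1−0.15) × (1−0.30) = 0.405000
P(Bus B unavailable) [OR] = 1 − (1−0.07) × (1−0.21) = 0.265300
P(Bus A inoperative) [OR] = 1 − (1−0.09) × (1−0.405000) × (1−0.15) × (1−0.265300) = 0.661867
P(Utility feed unavailable) [OR] = 1 − (1−0.19) × (1−0.38) × (1−0.33) = 0.663526
P(Data center power outage) [AND] = 0.661867 × 0.663526 × 0.31 = 0.136141
Rounded to 4 decimal places: P(Data center power outage) ≈ 0.1361.

0.1361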